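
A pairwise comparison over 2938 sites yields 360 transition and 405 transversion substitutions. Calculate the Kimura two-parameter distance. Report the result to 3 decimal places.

0.322

P = 360/2938 ≈ 0.122532 and Q = 405/2938 ≈ 0.137849.
Under the Kimura two-parameter model, d = −½ ln(1 − 2P − Q) − ¼ ln(1 − 2Q).
1 − 2P − Q = 0.617087, giving −½ ln(0.617087) = 0.241373.
1 − 2Q = 0.724302, giving −¼ ln(0.724302) = 0.080637.
d = 0.241373 + 0.080637 = 0.322010.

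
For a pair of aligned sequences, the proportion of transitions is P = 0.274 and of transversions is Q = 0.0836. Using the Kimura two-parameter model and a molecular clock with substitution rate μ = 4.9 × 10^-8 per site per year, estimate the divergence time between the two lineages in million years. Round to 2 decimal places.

Under the Kimura two-parameter model, d = −½ ln(1 − 2P − Q) − ¼ ln(1 − 2Q).
1 − 2P − Q = 0.3684, giving −½ ln(0.3684) = 0.499293.
1 − 2Q = 0.8328, giving −¼ ln(0.8328) = 0.045740.
d = 0.499293 + 0.045740 = 0.545033.
Under a molecular clock d = 2μt, so t = d/(2μ) = 0.545033 / (2 × 4.9 × 10^-8) = 5.56 million years.

5.56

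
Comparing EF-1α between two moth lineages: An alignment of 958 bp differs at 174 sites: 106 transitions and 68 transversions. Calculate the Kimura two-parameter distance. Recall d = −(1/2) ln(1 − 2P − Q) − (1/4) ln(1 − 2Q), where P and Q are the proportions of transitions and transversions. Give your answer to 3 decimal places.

P = 106/958 ≈ 0.110647 and Q = 68/958 ≈ 0.070981.
Under the Kimura two-parameter model, d = −½ ln(1 − 2P − Q) − ¼ ln(1 − 2Q).
1 − 2P − Q = 0.707725, giving −½ ln(0.707725) = 0.172850.
1 − 2Q = 0.858038, giving −¼ ln(0.858038) = 0.038277.
d = 0.172850 + 0.038277 = 0.211127.

0.211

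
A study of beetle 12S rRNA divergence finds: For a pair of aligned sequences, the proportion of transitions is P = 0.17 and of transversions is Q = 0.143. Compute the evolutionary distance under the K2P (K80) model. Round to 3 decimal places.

0.414

Under the Kimura two-parameter model, d = −½ ln(1 − 2P − Q) − ¼ ln(1 − 2Q).
1 − 2P − Q = 0.517, giving −½ ln(0.517) = 0.329856.
1 − 2Q = 0.714, giving −¼ ln(0.714) = 0.084218.
d = 0.329856 + 0.084218 = 0.414074.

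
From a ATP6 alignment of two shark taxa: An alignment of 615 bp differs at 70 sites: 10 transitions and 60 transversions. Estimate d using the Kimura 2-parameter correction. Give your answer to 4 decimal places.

P = 10/615 ≈ 0.01626 and Q = 60/615 ≈ 0.097561.
Under the Kimura two-parameter model, d = −½ ln(1 − 2P − Q) − ¼ ln(1 − 2Q).
1 − 2P − Q = 0.869919, giving −½ ln(0.869919) = 0.069678.
1 − 2Q = 0.804878, giving −¼ ln(0.804878) = 0.054266.
d = 0.069678 + 0.054266 = 0.123944.

0.1239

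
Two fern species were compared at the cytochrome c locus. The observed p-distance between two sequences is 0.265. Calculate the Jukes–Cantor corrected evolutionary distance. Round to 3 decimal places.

d = −(3/4) ln(1 − 4p/3) = −0.75 ln(1 − 0.353333) = −0.75 ln(0.646667)
  = −0.75 × (-0.435924) = 0.326943 substitutions/site.

0.327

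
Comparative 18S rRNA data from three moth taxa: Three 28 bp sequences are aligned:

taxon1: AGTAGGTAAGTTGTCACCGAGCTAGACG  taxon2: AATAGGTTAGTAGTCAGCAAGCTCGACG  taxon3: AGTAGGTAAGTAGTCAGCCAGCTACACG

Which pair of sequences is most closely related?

taxon1–taxon2: 6/28 differ, p = 0.214, d = 0.252.
taxon1–taxon3: 4/28 differ, p = 0.143, d = 0.158.
taxon2–taxon3: 5/28 differ, p = 0.179, d = 0.204.
The smallest distance is between taxon1 and taxon3.

taxon1 and taxon3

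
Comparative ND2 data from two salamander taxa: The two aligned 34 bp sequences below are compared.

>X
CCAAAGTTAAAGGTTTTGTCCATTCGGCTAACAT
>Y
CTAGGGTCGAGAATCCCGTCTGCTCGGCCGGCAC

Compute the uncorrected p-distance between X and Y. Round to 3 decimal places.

0.529

The sequences differ at 18 of 34 positions.
p = 18/34 = 0.529411… ≈ 0.529 (to 3 d.p.).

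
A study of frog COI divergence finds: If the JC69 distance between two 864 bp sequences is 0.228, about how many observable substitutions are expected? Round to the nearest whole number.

170

Invert JC69: p = (3/4)(1 − e^(−4d/3)) = 0.75 × (1 − e^(-0.304)) = 0.75 × (1 − 0.737861) = 0.196604.
Expected differing sites = pL ≈ 0.196604 × 864 = 169.865856 ≈ 170.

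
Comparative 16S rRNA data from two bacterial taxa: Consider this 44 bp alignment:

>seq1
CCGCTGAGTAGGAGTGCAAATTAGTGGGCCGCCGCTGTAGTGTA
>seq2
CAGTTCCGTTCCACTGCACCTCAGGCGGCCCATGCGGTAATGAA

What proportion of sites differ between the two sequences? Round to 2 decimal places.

The sequences differ at 19 of 44 positions.
p = 19/44 = 0.431818… ≈ 0.43 (to 2 d.p.).

0.43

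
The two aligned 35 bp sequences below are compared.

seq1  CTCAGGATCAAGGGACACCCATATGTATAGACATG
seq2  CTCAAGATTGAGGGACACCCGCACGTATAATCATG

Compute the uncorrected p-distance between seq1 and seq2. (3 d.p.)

The sequences differ at 8 of 35 positions (sites 5, 9, 10, 21, 22, 24, 30, 31).
p = 8/35 = 0.228571… ≈ 0.229 (to 3 d.p.).

0.229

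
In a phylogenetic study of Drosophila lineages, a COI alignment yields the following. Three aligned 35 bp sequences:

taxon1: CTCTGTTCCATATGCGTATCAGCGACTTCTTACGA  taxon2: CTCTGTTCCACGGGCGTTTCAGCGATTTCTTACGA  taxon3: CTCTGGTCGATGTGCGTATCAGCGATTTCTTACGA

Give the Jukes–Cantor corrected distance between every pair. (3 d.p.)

d(taxon1,taxon2) = 0.158, d(taxon1,taxon3) = 0.124, d(taxon2,taxon3) = 0.158

taxon1–taxon2: 5/35 sites differ → p ≈ 0.142857, d = −0.75 ln(1 − 0.190476) = 0.158482 ≈ 0.158.
taxon1–taxon3: 4/35 sites differ → p ≈ 0.114286, d = −0.75 ln(1 − 0.152381) = 0.123993 ≈ 0.124.
taxon2–taxon3: 5/35 sites differ → p ≈ 0.142857, d = −0.75 ln(1 − 0.190476) = 0.158482 ≈ 0.158.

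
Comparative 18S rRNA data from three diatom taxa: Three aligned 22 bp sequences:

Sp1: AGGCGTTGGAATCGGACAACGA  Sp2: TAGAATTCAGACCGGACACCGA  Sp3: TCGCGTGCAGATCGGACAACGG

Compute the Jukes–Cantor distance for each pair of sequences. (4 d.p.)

Sp1–Sp2: 9/22 sites differ → p ≈ 0.409091, d = −0.75 ln(1 − 0.545455) = 0.591344 ≈ 0.5913.
Sp1–Sp3: 7/22 sites differ → p ≈ 0.318182, d = −0.75 ln(1 − 0.424243) = 0.414052 ≈ 0.4141.
Sp2–Sp3: 7/22 sites differ → p ≈ 0.318182, d = −0.75 ln(1 − 0.424243) = 0.414052 ≈ 0.4141.

d(Sp1,Sp2) = 0.5913, d(Sp1,Sp3) = 0.4141, d(Sp2,Sp3) = 0.4141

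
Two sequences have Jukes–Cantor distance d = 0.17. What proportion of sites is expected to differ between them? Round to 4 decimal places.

p = (3/4)(1 − e^(−4d/3)) = 0.75 × (1 − e^(-0.226667)) = 0.75 × (1 − 0.797186) = 0.152111.

0.1521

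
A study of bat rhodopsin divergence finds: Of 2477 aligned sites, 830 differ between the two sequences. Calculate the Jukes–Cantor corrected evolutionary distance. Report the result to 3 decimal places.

0.444

p = 830/2477 ≈ 0.335083.
d = −(3/4) ln(1 − 4p/3) = −0.75 ln(1 − 0.446777) = −0.75 ln(0.553223)
  = −0.75 × (-0.591994) = 0.443996 substitutions/site.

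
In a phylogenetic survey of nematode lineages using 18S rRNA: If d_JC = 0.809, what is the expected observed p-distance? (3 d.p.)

p = (3/4)(1 − e^(−4d/3)) = 0.75 × (1 − e^(-1.078667)) = 0.75 × (1 − 0.340049) = 0.494963.

0.495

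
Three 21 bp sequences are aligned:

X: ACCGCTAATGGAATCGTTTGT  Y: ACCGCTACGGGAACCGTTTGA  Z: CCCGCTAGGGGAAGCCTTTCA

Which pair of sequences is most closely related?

X and Y

X–Y: 4/21 differ, p = 0.190, d = 0.220.
X–Z: 7/21 differ, p = 0.333, d = 0.441.
Y–Z: 5/21 differ, p = 0.238, d = 0.286.
The smallest distance is between X and Y.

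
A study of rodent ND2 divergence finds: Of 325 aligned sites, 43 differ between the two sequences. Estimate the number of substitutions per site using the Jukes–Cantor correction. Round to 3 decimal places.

p = 43/325 ≈ 0.132308.
d = −(3/4) ln(1 − 4p/3) = −0.75 ln(1 − 0.176411) = −0.75 ln(0.823589)
  = −0.75 × (-0.194084) = 0.145563 substitutions/site.

0.146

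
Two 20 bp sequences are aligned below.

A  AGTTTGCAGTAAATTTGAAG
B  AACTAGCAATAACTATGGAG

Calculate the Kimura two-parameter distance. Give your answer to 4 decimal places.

Of 20 sites, 4 differences are transitions and 3 are transversions, so P = 4/20 = 0.2 and Q = 3/20 = 0.15.
Under the Kimura two-parameter model, d = −½ ln(1 − 2P − Q) − ¼ ln(1 − 2Q).
1 − 2P − Q = 0.45, giving −½ ln(0.45) = 0.399254.
1 − 2Q = 0.7, giving −¼ ln(0.7) = 0.089169.
d = 0.399254 + 0.089169 = 0.488423.

0.4884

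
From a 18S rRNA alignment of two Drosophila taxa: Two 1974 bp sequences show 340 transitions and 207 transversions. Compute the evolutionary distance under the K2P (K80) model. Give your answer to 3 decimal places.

P = 340/1974 ≈ 0.172239 and Q = 207/1974 ≈ 0.104863.
Under the Kimura two-parameter model, d = −½ ln(1 − 2P − Q) − ¼ ln(1 − 2Q).
1 − 2P − Q = 0.550659, giving −½ ln(0.550659) = 0.298320.
1 − 2Q = 0.790274, giving −¼ ln(0.790274) = 0.058844.
d = 0.298320 + 0.058844 = 0.357164.

0.357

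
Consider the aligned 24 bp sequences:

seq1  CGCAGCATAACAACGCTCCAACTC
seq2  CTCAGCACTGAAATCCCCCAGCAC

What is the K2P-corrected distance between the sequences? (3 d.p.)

Of 24 sites, 5 differences are transitions and 5 are transversions, so P = 5/24 ≈ 0.208333 and Q = 5/24 ≈ 0.208333.
Under the Kimura two-parameter model, d = −½ ln(1 − 2P − Q) − ¼ ln(1 − 2Q).
1 − 2P − Q = 0.375001, giving −½ ln(0.375001) = 0.490413.
1 − 2Q = 0.583334, giving −¼ ln(0.583334) = 0.134749.
d = 0.490413 + 0.134749 = 0.625162.

0.625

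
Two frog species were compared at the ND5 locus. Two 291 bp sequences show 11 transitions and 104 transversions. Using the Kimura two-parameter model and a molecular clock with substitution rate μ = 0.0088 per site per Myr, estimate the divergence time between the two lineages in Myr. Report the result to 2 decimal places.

33.94

P = 11/291 ≈ 0.037801 and Q = 104/291 ≈ 0.357388.
Under the Kimura two-parameter model, d = −½ ln(1 − 2P − Q) − ¼ ln(1 − 2Q).
1 − 2P − Q = 0.56701, giving −½ ln(0.56701) = 0.283689.
1 − 2Q = 0.285224, giving −¼ ln(0.285224) = 0.313620.
d = 0.283689 + 0.313620 = 0.597309.
Under a molecular clock d = 2μt, so t = d/(2μ) = 0.597309 / (2 × 0.0088) = 33.94 Myr.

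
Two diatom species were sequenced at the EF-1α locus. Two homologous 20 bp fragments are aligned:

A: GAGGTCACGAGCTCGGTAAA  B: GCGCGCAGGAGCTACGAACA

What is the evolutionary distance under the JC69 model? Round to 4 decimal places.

The sequences differ at 8 of 20 sites (2, 4, 5, 8, 14, 15, 17, 19), so p = 8/20 = 0.4.
d = −(3/4) ln(1 − 4p/3) = −0.75 ln(1 − 0.533333) = −0.75 ln(0.466667)
  = −0.75 × (-0.762139) = 0.571604 substitutions/site.

0.5716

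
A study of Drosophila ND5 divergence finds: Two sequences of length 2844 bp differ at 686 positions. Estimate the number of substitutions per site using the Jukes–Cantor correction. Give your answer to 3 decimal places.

p = 686/2844 ≈ 0.24121.
d = −(3/4) ln(1 − 4p/3) = −0.75 ln(1 − 0.321613) = −0.75 ln(0.678387)
  = −0.75 × (-0.388037) = 0.291028 substitutions/site.

0.291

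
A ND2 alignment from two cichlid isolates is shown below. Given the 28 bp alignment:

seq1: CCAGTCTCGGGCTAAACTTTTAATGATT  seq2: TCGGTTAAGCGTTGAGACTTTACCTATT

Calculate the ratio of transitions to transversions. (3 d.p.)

1.333

Transitions are A↔G and C↔T; transversions are all other mismatches.
Transitions: 8. Transversions: 6.
R = 8/6 = 1.333333… ≈ 1.333 (to 3 d.p.).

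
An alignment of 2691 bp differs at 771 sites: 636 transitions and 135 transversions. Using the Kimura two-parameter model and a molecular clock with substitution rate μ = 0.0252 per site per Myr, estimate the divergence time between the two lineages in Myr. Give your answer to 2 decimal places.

7.87

P = 636/2691 ≈ 0.236343 and Q = 135/2691 ≈ 0.050167.
Under the Kimura two-parameter model, d = −½ ln(1 − 2P − Q) − ¼ ln(1 − 2Q).
1 − 2P − Q = 0.477147, giving −½ ln(0.477147) = 0.369965.
1 − 2Q = 0.899666, giving −¼ ln(0.899666) = 0.026433.
d = 0.369965 + 0.026433 = 0.396398.
Under a molecular clock d = 2μt, so t = d/(2μ) = 0.396398 / (2 × 0.0252) = 7.87 Myr.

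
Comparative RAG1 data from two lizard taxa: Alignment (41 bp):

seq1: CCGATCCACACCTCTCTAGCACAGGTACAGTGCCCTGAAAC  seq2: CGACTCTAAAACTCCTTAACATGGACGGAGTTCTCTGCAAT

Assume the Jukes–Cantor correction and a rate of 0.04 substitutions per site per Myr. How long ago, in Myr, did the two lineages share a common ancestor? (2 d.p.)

9.02

The sequences differ at 19 of 41 sites, so p = 19/41 ≈ 0.463415.
d = −(3/4) ln(1 − 4p/3) = −0.75 ln(1 − 0.617887) = −0.75 ln(0.382113)
  = −0.75 × (-0.962039) = 0.721529 substitutions/site.
Under a molecular clock d = 2μt, so t = d/(2μ) = 0.721529 / (2 × 0.04) = 9.02 Myr.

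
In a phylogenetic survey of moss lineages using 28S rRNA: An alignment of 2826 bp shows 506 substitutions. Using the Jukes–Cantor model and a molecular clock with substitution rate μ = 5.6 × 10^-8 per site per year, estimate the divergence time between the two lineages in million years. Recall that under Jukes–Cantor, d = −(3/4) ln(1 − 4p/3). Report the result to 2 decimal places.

p = 506/2826 ≈ 0.179052.
d = −(3/4) ln(1 − 4p/3) = −0.75 ln(1 − 0.238736) = −0.75 ln(0.761264)
  = −0.75 × (-0.272775) = 0.204581 substitutions/site.
Under a molecular clock d = 2μt, so t = d/(2μ) = 0.204581 / (2 × 5.6 × 10^-8) = 1.83 million years.

1.83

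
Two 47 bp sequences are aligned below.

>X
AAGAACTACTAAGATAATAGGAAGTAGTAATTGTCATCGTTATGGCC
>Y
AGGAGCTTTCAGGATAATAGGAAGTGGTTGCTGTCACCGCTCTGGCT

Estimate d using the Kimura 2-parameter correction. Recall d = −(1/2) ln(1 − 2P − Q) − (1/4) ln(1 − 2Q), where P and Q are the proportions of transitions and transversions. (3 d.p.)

Of 47 sites, 11 differences are transitions and 3 are transversions, so P = 11/47 ≈ 0.234043 and Q = 3/47 ≈ 0.06383.
Under the Kimura two-parameter model, d = −½ ln(1 − 2P − Q) − ¼ ln(1 − 2Q).
1 − 2P − Q = 0.468084, giving −½ ln(0.468084) = 0.379554.
1 − 2Q = 0.87234, giving −¼ ln(0.87234) = 0.034144.
d = 0.379554 + 0.034144 = 0.413698.

0.414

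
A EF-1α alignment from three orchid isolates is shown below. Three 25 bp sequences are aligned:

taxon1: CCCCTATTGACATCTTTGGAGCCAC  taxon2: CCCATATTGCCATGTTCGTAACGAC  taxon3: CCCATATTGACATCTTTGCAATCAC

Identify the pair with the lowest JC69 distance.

taxon1 and taxon3

taxon1–taxon2: 7/25 differ, p = 0.280, d = 0.351.
taxon1–taxon3: 4/25 differ, p = 0.160, d = 0.180.
taxon2–taxon3: 6/25 differ, p = 0.240, d = 0.289.
The smallest distance is between taxon1 and taxon3.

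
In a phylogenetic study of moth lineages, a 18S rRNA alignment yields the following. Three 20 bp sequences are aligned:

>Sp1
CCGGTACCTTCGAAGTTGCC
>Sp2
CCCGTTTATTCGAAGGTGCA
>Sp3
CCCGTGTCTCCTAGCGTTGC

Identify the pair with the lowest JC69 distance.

Sp1–Sp2: 6/20 differ, p = 0.300, d = 0.383.
Sp1–Sp3: 10/20 differ, p = 0.500, d = 0.824.
Sp2–Sp3: 9/20 differ, p = 0.450, d = 0.687.
The smallest distance is between Sp1 and Sp2.

Sp1 and Sp2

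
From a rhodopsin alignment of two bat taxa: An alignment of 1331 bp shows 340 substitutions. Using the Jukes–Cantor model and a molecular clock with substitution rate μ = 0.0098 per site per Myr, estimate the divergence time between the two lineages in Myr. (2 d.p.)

15.93

p = 340/1331 ≈ 0.255447.
d = −(3/4) ln(1 − 4p/3) = −0.75 ln(1 − 0.340596) = −0.75 ln(0.659404)
  = −0.75 × (-0.416419) = 0.312314 substitutions/site.
Under a molecular clock d = 2μt, so t = d/(2μ) = 0.312314 / (2 × 0.0098) = 15.93 Myr.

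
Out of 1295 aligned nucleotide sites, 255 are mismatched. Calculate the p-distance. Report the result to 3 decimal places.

p = 255/1295 = 0.196911… ≈ 0.197 (to 3 d.p.).

0.197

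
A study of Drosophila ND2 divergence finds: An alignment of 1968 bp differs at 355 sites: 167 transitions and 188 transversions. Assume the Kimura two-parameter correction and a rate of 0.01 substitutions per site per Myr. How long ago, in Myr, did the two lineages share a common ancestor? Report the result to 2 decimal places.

10.36

P = 167/1968 ≈ 0.084858 and Q = 188/1968 ≈ 0.095528.
Under the Kimura two-parameter model, d = −½ ln(1 − 2P − Q) − ¼ ln(1 − 2Q).
1 − 2P − Q = 0.734756, giving −½ ln(0.734756) = 0.154108.
1 − 2Q = 0.808944, giving −¼ ln(0.808944) = 0.053006.
d = 0.154108 + 0.053006 = 0.207114.
Under a molecular clock d = 2μt, so t = d/(2μ) = 0.207114 / (2 × 0.01) = 10.36 Myr.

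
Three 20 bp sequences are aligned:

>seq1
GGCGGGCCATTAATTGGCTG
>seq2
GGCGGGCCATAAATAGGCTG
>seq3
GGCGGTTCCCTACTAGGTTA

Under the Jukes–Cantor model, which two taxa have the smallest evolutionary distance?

seq1–seq2: 2/20 differ, p = 0.100, d = 0.107.
seq1–seq3: 8/20 differ, p = 0.400, d = 0.572.
seq2–seq3: 8/20 differ, p = 0.400, d = 0.572.
The smallest distance is between seq1 and seq2.

seq1 and seq2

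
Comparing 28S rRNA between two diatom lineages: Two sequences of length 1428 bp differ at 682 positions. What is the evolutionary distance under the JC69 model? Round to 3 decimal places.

0.760

p = 682/1428 ≈ 0.477591.
d = −(3/4) ln(1 − 4p/3) = −0.75 ln(1 − 0.636788) = −0.75 ln(0.363212)
  = −0.75 × (-1.012769) = 0.759577 substitutions/site.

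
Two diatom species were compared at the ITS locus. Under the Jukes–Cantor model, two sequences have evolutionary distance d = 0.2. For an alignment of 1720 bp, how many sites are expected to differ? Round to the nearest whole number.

Invert JC69: p = (3/4)(1 − e^(−4d/3)) = 0.75 × (1 − e^(-0.266667)) = 0.75 × (1 − 0.765928) = 0.175554.
Expected differing sites = pL ≈ 0.175554 × 1720 = 301.95288 ≈ 302.

302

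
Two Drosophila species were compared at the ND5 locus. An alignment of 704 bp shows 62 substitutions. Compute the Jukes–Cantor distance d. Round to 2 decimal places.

p = 62/704 ≈ 0.088068.
d = −(3/4) ln(1 − 4p/3) = −0.75 ln(1 − 0.117424) = −0.75 ln(0.882576)
  = −0.75 × (-0.124910) = 0.093683 substitutions/site.

0.09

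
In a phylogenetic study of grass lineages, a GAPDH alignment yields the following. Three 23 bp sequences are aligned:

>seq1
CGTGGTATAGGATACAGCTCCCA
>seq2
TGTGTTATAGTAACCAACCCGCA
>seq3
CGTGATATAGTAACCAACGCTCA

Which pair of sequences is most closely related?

seq2 and seq3

seq1–seq2: 8/23 differ, p = 0.348, d = 0.467.
seq1–seq3: 7/23 differ, p = 0.304, d = 0.390.
seq2–seq3: 4/23 differ, p = 0.174, d = 0.198.
The smallest distance is between seq2 and seq3.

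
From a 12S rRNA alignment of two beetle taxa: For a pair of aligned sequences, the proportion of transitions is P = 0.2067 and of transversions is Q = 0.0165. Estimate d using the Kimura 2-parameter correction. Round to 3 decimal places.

0.289

Under the Kimura two-parameter model, d = −½ ln(1 − 2P − Q) − ¼ ln(1 − 2Q).
1 − 2P − Q = 0.5701, giving −½ ln(0.5701) = 0.280972.
1 − 2Q = 0.967, giving −¼ ln(0.967) = 0.008389.
d = 0.280972 + 0.008389 = 0.289361.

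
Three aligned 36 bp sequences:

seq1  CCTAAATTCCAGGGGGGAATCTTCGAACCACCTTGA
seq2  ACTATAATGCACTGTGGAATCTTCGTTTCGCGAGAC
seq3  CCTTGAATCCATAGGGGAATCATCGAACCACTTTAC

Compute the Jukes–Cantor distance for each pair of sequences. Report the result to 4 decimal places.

seq1–seq2: 16/36 sites differ → p ≈ 0.444444, d = −0.75 ln(1 − 0.592592) = 0.673455 ≈ 0.6735.
seq1–seq3: 9/36 sites differ → p = 0.25, d = −0.75 ln(1 − 0.333333) = 0.304098 ≈ 0.3041.
seq2–seq3: 15/36 sites differ → p ≈ 0.416667, d = −0.75 ln(1 − 0.555556) = 0.608198 ≈ 0.6082.

d(seq1,seq2) = 0.6735, d(seq1,seq3) = 0.3041, d(seq2,seq3) = 0.6082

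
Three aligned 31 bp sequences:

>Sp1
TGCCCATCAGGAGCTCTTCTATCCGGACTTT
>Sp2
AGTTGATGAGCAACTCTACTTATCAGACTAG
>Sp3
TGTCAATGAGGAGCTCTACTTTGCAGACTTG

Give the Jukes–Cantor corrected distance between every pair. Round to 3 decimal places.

d(Sp1,Sp2) = 0.691, d(Sp1,Sp3) = 0.316, d(Sp2,Sp3) = 0.316

Sp1–Sp2: 14/31 sites differ → p ≈ 0.451613, d = −0.75 ln(1 − 0.602151) = 0.691262 ≈ 0.691.
Sp1–Sp3: 8/31 sites differ → p ≈ 0.258065, d = −0.75 ln(1 − 0.344087) = 0.316295 ≈ 0.316.
Sp2–Sp3: 8/31 sites differ → p ≈ 0.258065, d = −0.75 ln(1 − 0.344087) = 0.316295 ≈ 0.316.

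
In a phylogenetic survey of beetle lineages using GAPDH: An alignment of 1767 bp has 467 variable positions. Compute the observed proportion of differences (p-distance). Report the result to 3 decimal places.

0.264

p = 467/1767 = 0.264289… ≈ 0.264 (to 3 d.p.).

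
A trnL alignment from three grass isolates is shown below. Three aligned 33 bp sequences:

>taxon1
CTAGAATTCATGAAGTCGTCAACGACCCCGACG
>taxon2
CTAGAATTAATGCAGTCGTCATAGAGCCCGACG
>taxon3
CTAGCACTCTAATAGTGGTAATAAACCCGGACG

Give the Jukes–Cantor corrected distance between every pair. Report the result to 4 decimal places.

taxon1–taxon2: 5/33 sites differ → p ≈ 0.151515, d = −0.75 ln(1 − 0.20202) = 0.169254 ≈ 0.1693.
taxon1–taxon3: 12/33 sites differ → p ≈ 0.363636, d = −0.75 ln(1 − 0.484848) = 0.497470 ≈ 0.4975.
taxon2–taxon3: 12/33 sites differ → p ≈ 0.363636, d = −0.75 ln(1 − 0.484848) = 0.497470 ≈ 0.4975.

d(taxon1,taxon2) = 0.1693, d(taxon1,taxon3) = 0.4975, d(taxon2,taxon3) = 0.4975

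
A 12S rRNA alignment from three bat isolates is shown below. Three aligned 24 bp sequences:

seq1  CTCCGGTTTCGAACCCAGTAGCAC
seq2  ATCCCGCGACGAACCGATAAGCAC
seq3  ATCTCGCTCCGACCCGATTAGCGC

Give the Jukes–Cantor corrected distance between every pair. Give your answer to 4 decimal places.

d(seq1,seq2) = 0.4408, d(seq1,seq3) = 0.5199, d(seq2,seq3) = 0.3041

seq1–seq2: 8/24 sites differ → p ≈ 0.333333, d = −0.75 ln(1 − 0.444444) = 0.440839 ≈ 0.4408.
seq1–seq3: 9/24 sites differ → p = 0.375, d = −0.75 ln(1 − 0.5) = 0.519860 ≈ 0.5199.
seq2–seq3: 6/24 sites differ → p = 0.25, d = −0.75 ln(1 − 0.333333) = 0.304098 ≈ 0.3041.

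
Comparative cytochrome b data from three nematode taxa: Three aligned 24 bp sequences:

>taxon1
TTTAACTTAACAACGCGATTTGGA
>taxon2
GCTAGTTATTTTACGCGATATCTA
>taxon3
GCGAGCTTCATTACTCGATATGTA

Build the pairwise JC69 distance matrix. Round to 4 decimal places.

d(taxon1,taxon2) = 0.8240, d(taxon1,taxon3) = 0.6082, d(taxon2,taxon3) = 0.3694

taxon1–taxon2: 12/24 sites differ → p = 0.5, d = −0.75 ln(1 − 0.666667) = 0.823960 ≈ 0.8240.
taxon1–taxon3: 10/24 sites differ → p ≈ 0.416667, d = −0.75 ln(1 − 0.555556) = 0.608198 ≈ 0.6082.
taxon2–taxon3: 7/24 sites differ → p ≈ 0.291667, d = −0.75 ln(1 − 0.388889) = 0.369358 ≈ 0.3694.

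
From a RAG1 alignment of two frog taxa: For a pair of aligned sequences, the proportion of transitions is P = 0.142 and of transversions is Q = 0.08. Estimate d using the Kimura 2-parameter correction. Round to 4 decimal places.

0.2699

Under the Kimura two-parameter model, d = −½ ln(1 − 2P − Q) − ¼ ln(1 − 2Q).
1 − 2P − Q = 0.636, giving −½ ln(0.636) = 0.226278.
1 − 2Q = 0.84, giving −¼ ln(0.84) = 0.043588.
d = 0.226278 + 0.043588 = 0.269866.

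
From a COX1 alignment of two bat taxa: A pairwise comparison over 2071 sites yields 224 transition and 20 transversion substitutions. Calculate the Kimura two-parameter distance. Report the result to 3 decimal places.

0.133

P = 224/2071 ≈ 0.10816 and Q = 20/2071 ≈ 0.009657.
Under the Kimura two-parameter model, d = −½ ln(1 − 2P − Q) − ¼ ln(1 − 2Q).
1 − 2P − Q = 0.774023, giving −½ ln(0.774023) = 0.128077.
1 − 2Q = 0.980686, giving −¼ ln(0.980686) = 0.004876.
d = 0.128077 + 0.004876 = 0.132953.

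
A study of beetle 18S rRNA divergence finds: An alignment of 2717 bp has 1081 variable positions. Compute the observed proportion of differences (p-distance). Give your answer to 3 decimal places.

p = 1081/2717 = 0.397865… ≈ 0.398 (to 3 d.p.).

0.398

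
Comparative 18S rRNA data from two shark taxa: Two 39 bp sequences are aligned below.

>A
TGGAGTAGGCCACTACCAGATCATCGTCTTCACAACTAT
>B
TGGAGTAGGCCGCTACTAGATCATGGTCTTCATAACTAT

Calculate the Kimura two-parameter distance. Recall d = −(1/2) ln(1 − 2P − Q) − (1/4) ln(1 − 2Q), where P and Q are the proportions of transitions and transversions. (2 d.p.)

Of 39 sites, 3 differences are transitions and 1 are transversions, so P = 3/39 ≈ 0.076923 and Q = 1/39 ≈ 0.025641.
Under the Kimura two-parameter model, d = −½ ln(1 − 2P − Q) − ¼ ln(1 − 2Q).
1 − 2P − Q = 0.820513, giving −½ ln(0.820513) = 0.098913.
1 − 2Q = 0.948718, giving −¼ ln(0.948718) = 0.013161.
d = 0.098913 + 0.013161 = 0.112074.

0.11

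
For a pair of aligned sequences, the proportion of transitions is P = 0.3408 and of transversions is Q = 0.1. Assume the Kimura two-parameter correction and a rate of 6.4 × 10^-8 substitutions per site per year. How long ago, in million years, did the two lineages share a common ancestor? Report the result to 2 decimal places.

6.38

Under the Kimura two-parameter model, d = −½ ln(1 − 2P − Q) − ¼ ln(1 − 2Q).
1 − 2P − Q = 0.2184, giving −½ ln(0.2184) = 0.760714.
1 − 2Q = 0.8, giving −¼ ln(0.8) = 0.055786.
d = 0.760714 + 0.055786 = 0.816500.
Under a molecular clock d = 2μt, so t = d/(2μ) = 0.816500 / (2 × 6.4 × 10^-8) = 6.38 million years.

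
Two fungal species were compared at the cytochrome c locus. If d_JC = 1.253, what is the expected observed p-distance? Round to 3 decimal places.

0.609

p = (3/4)(1 − e^(−4d/3)) = 0.75 × (1 − e^(-1.670667)) = 0.75 × (1 − 0.188122) = 0.608909.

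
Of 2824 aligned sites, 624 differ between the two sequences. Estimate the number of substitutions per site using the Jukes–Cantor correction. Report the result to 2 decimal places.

p = 624/2824 ≈ 0.220963.
d = −(3/4) ln(1 − 4p/3) = −0.75 ln(1 − 0.294617) = −0.75 ln(0.705383)
  = −0.75 × (-0.349014) = 0.261761 substitutions/site.

0.26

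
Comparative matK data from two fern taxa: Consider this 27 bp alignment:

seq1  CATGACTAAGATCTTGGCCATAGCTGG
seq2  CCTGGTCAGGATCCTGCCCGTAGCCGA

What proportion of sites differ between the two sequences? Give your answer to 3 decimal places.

0.370

The sequences differ at 10 of 27 positions (sites 2, 5, 6, 7, 9, 14, 17, 20, 25, 27).
p = 10/27 = 0.370370… ≈ 0.370 (to 3 d.p.).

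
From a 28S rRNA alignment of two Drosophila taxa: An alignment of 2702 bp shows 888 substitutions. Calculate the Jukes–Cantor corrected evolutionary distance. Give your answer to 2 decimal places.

0.43

p = 888/2702 ≈ 0.328645.
d = −(3/4) ln(1 − 4p/3) = −0.75 ln(1 − 0.438193) = −0.75 ln(0.561807)
  = −0.75 × (-0.576597) = 0.432448 substitutions/site.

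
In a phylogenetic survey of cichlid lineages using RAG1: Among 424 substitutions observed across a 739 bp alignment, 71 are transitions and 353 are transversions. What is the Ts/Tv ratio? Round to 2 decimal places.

R = 71/353 = 0.201133… ≈ 0.20 (to 2 d.p.).

0.20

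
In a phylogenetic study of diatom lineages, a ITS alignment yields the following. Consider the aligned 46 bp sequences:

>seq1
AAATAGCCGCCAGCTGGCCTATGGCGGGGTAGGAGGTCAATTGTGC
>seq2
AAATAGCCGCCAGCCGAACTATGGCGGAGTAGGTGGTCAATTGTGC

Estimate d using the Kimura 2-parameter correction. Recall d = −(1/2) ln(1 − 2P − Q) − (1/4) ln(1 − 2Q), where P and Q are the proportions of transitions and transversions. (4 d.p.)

0.1183

Of 46 sites, 3 differences are transitions and 2 are transversions, so P = 3/46 ≈ 0.065217 and Q = 2/46 ≈ 0.043478.
Under the Kimura two-parameter model, d = −½ ln(1 − 2P − Q) − ¼ ln(1 − 2Q).
1 − 2P − Q = 0.826088, giving −½ ln(0.826088) = 0.095527.
1 − 2Q = 0.913044, giving −¼ ln(0.913044) = 0.022743.
d = 0.095527 + 0.022743 = 0.118270.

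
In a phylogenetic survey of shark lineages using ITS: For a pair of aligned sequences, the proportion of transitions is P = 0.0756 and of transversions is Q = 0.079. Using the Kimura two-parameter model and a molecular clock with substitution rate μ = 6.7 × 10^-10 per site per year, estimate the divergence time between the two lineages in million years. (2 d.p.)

Under the Kimura two-parameter model, d = −½ ln(1 − 2P − Q) − ¼ ln(1 − 2Q).
1 − 2P − Q = 0.7698, giving −½ ln(0.7698) = 0.130812.
1 − 2Q = 0.842, giving −¼ ln(0.842) = 0.042994.
d = 0.130812 + 0.042994 = 0.173806.
Under a molecular clock d = 2μt, so t = d/(2μ) = 0.173806 / (2 × 6.7 × 10^-10) = 129.71 million years.

129.71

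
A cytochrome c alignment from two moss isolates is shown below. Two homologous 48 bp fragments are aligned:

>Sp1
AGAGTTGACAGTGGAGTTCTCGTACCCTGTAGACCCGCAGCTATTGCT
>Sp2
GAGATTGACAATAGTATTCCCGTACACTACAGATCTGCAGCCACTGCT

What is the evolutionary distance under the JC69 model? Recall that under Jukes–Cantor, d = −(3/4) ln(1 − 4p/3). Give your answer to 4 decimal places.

The sequences differ at 16 of 48 sites, so p = 16/48 ≈ 0.333333.
d = −(3/4) ln(1 − 4p/3) = −0.75 ln(1 − 0.444444) = −0.75 ln(0.555556)
  = −0.75 × (-0.587786) = 0.440840 substitutions/site.

0.4408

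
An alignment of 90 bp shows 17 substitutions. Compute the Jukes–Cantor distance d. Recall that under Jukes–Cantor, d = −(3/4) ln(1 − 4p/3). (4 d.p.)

p = 17/90 ≈ 0.188889.
d = −(3/4) ln(1 − 4p/3) = −0.75 ln(1 − 0.251852) = −0.75 ln(0.748148)
  = −0.75 × (-0.290154) = 0.217616 substitutions/site.

0.2176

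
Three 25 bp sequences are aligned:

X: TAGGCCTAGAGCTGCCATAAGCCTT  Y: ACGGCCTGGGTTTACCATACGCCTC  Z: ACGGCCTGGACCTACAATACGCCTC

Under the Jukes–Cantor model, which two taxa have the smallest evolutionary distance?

Y and Z

X–Y: 9/25 differ, p = 0.360, d = 0.490.
X–Z: 8/25 differ, p = 0.320, d = 0.417.
Y–Z: 4/25 differ, p = 0.160, d = 0.180.
The smallest distance is between Y and Z.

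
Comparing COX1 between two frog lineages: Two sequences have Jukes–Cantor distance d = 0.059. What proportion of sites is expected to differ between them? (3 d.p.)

p = (3/4)(1 − e^(−4d/3)) = 0.75 × (1 − e^(-0.078667)) = 0.75 × (1 − 0.924348) = 0.056739.

0.057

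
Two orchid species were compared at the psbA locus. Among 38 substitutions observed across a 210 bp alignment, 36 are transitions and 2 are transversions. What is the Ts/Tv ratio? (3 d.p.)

18.000

R = 36/2 = 18.000.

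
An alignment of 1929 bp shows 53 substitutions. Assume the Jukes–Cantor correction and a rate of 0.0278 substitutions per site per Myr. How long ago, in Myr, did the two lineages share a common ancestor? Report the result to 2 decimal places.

0.50

p = 53/1929 ≈ 0.027475.
d = −(3/4) ln(1 − 4p/3) = −0.75 ln(1 − 0.036633) = −0.75 ln(0.963367)
  = −0.75 × (-0.037321) = 0.027991 substitutions/site.
Under a molecular clock d = 2μt, so t = d/(2μ) = 0.027991 / (2 × 0.0278) = 0.50 Myr.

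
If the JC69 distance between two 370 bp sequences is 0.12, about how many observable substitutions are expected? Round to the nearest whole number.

Invert JC69: p = (3/4)(1 − e^(−4d/3)) = 0.75 × (1 − e^(-0.16)) = 0.75 × (1 − 0.852144) = 0.110892.
Expected differing sites = pL ≈ 0.110892 × 370 = 41.03004 ≈ 41.

41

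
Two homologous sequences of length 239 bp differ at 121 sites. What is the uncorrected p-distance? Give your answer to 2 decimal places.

0.51

p = 121/239 = 0.506276… ≈ 0.51 (to 2 d.p.).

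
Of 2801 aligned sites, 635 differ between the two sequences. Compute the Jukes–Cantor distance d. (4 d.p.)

0.2699

p = 635/2801 ≈ 0.226705.
d = −(3/4) ln(1 − 4p/3) = −0.75 ln(1 − 0.302273) = −0.75 ln(0.697727)
  = −0.75 × (-0.359927) = 0.269945 substitutions/site.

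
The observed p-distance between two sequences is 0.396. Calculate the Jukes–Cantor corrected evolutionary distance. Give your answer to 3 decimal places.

d = −(3/4) ln(1 − 4p/3) = −0.75 ln(1 − 0.528) = −0.75 ln(0.472)
  = −0.75 × (-0.750776) = 0.563082 substitutions/site.

0.563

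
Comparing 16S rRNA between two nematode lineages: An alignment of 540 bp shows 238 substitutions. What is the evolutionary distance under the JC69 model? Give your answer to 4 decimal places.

0.6644

p = 238/540 ≈ 0.440741.
d = −(3/4) ln(1 − 4p/3) = −0.75 ln(1 − 0.587655) = −0.75 ln(0.412345)
  = −0.75 × (-0.885895) = 0.664421 substitutions/site.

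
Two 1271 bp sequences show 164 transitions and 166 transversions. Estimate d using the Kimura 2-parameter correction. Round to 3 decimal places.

0.322

P = 164/1271 ≈ 0.129032 and Q = 166/1271 ≈ 0.130606.
Under the Kimura two-parameter model, d = −½ ln(1 − 2P − Q) − ¼ ln(1 − 2Q).
1 − 2P − Q = 0.61133, giving −½ ln(0.61133) = 0.246059.
1 − 2Q = 0.738788, giving −¼ ln(0.738788) = 0.075686.
d = 0.246059 + 0.075686 = 0.321745.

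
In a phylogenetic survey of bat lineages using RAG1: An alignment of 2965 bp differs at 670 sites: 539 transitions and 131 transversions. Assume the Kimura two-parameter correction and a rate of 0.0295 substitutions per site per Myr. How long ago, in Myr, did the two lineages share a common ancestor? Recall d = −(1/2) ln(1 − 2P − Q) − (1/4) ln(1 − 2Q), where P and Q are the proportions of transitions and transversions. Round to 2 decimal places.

4.83

P = 539/2965 ≈ 0.181788 and Q = 131/2965 ≈ 0.044182.
Under the Kimura two-parameter model, d = −½ ln(1 − 2P − Q) − ¼ ln(1 − 2Q).
1 − 2P − Q = 0.592242, giving −½ ln(0.592242) = 0.261920.
1 − 2Q = 0.911636, giving −¼ ln(0.911636) = 0.023129.
d = 0.261920 + 0.023129 = 0.285049.
Under a molecular clock d = 2μt, so t = d/(2μ) = 0.285049 / (2 × 0.0295) = 4.83 Myr.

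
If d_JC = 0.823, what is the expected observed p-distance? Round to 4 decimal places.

p = (3/4)(1 − e^(−4d/3)) = 0.75 × (1 − e^(-1.097333)) = 0.75 × (1 − 0.333760) = 0.499680.

0.4997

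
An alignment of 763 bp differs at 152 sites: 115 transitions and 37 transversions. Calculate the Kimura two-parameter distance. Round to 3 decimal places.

P = 115/763 ≈ 0.150721 and Q = 37/763 ≈ 0.048493.
Under the Kimura two-parameter model, d = −½ ln(1 − 2P − Q) − ¼ ln(1 − 2Q).
1 − 2P − Q = 0.650065, giving −½ ln(0.650065) = 0.215341.
1 − 2Q = 0.903014, giving −¼ ln(0.903014) = 0.025504.
d = 0.215341 + 0.025504 = 0.240845.

0.241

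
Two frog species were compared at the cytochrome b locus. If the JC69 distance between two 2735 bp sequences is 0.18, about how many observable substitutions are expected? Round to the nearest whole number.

Invert JC69: p = (3/4)(1 − e^(−4d/3)) = 0.75 × (1 − e^(-0.24)) = 0.75 × (1 − 0.786628) = 0.160029.
Expected differing sites = pL ≈ 0.160029 × 2735 = 437.679315 ≈ 438.

438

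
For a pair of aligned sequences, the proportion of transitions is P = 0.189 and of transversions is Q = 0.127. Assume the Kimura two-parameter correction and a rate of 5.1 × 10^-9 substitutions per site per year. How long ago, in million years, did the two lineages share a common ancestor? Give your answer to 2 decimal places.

41.65

Under the Kimura two-parameter model, d = −½ ln(1 − 2P − Q) − ¼ ln(1 − 2Q).
1 − 2P − Q = 0.495, giving −½ ln(0.495) = 0.351599.
1 − 2Q = 0.746, giving −¼ ln(0.746) = 0.073257.
d = 0.351599 + 0.073257 = 0.424856.
Under a molecular clock d = 2μt, so t = d/(2μ) = 0.424856 / (2 × 5.1 × 10^-9) = 41.65 million years.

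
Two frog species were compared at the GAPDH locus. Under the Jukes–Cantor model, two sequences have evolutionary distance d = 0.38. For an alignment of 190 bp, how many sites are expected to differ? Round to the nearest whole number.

Invert JC69: p = (3/4)(1 − e^(−4d/3)) = 0.75 × (1 − e^(-0.506667)) = 0.75 × (1 − 0.602500) = 0.298125.
Expected differing sites = pL ≈ 0.298125 × 190 = 56.64375 ≈ 57.

57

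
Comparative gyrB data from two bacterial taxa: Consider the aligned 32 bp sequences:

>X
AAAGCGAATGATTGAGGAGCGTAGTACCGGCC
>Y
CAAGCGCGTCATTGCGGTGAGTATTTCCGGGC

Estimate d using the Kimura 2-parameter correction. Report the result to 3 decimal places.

0.417

Of 32 sites, 1 differences are transitions and 9 are transversions, so P = 1/32 = 0.03125 and Q = 9/32 = 0.28125.
Under the Kimura two-parameter model, d = −½ ln(1 − 2P − Q) − ¼ ln(1 − 2Q).
1 − 2P − Q = 0.65625, giving −½ ln(0.65625) = 0.210607.
1 − 2Q = 0.4375, giving −¼ ln(0.4375) = 0.206670.
d = 0.210607 + 0.206670 = 0.417277.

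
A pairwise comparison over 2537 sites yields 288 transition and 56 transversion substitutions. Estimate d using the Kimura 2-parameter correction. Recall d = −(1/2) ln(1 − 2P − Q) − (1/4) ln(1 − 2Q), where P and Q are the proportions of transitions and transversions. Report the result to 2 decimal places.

P = 288/2537 ≈ 0.11352 and Q = 56/2537 ≈ 0.022073.
Under the Kimura two-parameter model, d = −½ ln(1 − 2P − Q) − ¼ ln(1 − 2Q).
1 − 2P − Q = 0.750887, giving −½ ln(0.750887) = 0.143250.
1 − 2Q = 0.955854, giving −¼ ln(0.955854) = 0.011288.
d = 0.143250 + 0.011288 = 0.154538.

0.15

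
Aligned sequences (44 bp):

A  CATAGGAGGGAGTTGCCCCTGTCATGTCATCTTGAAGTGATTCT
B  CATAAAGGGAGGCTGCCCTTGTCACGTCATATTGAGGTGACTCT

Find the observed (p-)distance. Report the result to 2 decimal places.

0.25

The sequences differ at 11 of 44 positions.
p = 11/44 = 0.25.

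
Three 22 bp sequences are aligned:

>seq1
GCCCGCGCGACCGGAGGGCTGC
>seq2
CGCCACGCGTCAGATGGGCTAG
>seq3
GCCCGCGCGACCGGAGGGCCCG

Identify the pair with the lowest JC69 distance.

seq1 and seq3

seq1–seq2: 9/22 differ, p = 0.409, d = 0.591.
seq1–seq3: 3/22 differ, p = 0.136, d = 0.151.
seq2–seq3: 9/22 differ, p = 0.409, d = 0.591.
The smallest distance is between seq1 and seq3.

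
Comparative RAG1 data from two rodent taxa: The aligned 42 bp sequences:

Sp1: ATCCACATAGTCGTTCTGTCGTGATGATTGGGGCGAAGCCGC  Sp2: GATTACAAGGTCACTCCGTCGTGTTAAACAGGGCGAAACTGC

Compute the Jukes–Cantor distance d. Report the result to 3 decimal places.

The sequences differ at 16 of 42 sites, so p = 16/42 ≈ 0.380952.
d = −(3/4) ln(1 − 4p/3) = −0.75 ln(1 − 0.507936) = −0.75 ln(0.492064)
  = −0.75 × (-0.709146) = 0.531860 substitutions/site.

0.532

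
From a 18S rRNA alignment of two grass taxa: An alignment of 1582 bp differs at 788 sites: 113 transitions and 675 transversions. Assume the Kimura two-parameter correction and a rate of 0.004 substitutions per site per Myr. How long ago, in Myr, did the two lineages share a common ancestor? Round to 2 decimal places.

P = 113/1582 ≈ 0.071429 and Q = 675/1582 ≈ 0.426675.
Under the Kimura two-parameter model, d = −½ ln(1 − 2P − Q) − ¼ ln(1 − 2Q).
1 − 2P − Q = 0.430467, giving −½ ln(0.430467) = 0.421442.
1 − 2Q = 0.14665, giving −¼ ln(0.14665) = 0.479927.
d = 0.421442 + 0.479927 = 0.901369.
Under a molecular clock d = 2μt, so t = d/(2μ) = 0.901369 / (2 × 0.004) = 112.67 Myr.

112.67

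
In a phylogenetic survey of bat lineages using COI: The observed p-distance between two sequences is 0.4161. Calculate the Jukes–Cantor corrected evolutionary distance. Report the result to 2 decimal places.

d = −(3/4) ln(1 − 4p/3) = −0.75 ln(1 − 0.5548) = −0.75 ln(0.4452)
  = −0.75 × (-0.809232) = 0.606924 substitutions/site.

0.61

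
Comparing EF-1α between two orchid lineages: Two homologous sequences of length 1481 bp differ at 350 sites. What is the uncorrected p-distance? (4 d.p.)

p = 350/1481 = 0.236326… ≈ 0.2363 (to 4 d.p.).

0.2363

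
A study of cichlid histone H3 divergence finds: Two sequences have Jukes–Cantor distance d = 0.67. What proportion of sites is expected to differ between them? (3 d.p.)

p = (3/4)(1 − e^(−4d/3)) = 0.75 × (1 − e^(-0.893333)) = 0.75 × (1 − 0.409289) = 0.443033.

0.443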